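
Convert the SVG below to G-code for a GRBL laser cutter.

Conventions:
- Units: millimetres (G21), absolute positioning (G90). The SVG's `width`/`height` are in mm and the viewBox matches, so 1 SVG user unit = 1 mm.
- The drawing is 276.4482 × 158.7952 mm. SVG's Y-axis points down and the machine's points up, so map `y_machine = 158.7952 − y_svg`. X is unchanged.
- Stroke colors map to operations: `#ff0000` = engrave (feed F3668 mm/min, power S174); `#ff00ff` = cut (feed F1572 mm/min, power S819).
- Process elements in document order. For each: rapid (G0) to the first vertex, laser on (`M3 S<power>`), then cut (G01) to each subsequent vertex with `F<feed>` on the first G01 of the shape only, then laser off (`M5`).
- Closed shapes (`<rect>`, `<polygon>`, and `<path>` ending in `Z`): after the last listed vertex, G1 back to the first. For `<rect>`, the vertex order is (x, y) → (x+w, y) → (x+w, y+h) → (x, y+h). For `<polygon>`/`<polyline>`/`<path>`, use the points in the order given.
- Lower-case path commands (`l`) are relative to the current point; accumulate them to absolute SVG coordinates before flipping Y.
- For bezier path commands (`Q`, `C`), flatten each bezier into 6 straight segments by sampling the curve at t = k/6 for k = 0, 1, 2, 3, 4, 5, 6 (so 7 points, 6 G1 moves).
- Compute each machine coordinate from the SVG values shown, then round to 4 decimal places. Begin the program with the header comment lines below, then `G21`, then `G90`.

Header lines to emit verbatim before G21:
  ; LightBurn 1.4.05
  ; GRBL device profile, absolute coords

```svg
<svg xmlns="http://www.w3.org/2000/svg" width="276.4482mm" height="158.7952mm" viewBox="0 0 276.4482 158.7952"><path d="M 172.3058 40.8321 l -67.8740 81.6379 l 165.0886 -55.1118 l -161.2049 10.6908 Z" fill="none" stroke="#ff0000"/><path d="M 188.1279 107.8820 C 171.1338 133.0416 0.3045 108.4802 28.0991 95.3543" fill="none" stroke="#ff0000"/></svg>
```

Since the viewBox matches the mm dimensions, user units are millimetres directly. The only transform is the Y-flip y_m = 158.7952 − y_svg.

Shape 1 is a closed polygon drawn with `<path>`. Its stroke #ff0000 means engrave at S174, F3668. After flipping Y the toolpath is (172.3058,117.9631) → (104.4318,36.3252) → (269.5204,91.4370) → (108.3155,80.7462) → (172.3058,117.9631), returning to the start.

Shape 2 is a cubic bezier drawn with `<path>`. Its stroke #ff0000 means engrave at S174, F3668. After flipping Y the toolpath is (188.1279,50.9132) → (168.4430,42.1937) → (132.9094,40.0622) → (91.3177,42.8200) → (53.4584,48.7682) → (29.1220,56.2081) → (28.0991,63.4409).

; LightBurn 1.4.05
; GRBL device profile, absolute coords
G21
G90
G0 X172.3058 Y117.9631
M3 S174
G01 X104.4318 Y36.3252 F3668
G01 X269.5204 Y91.4370
G01 X108.3155 Y80.7462
G01 X172.3058 Y117.9631
M5
G0 X188.1279 Y50.9132
M3 S174
G01 X168.4430 Y42.1937 F3668
G01 X132.9094 Y40.0622
G01 X91.3177 Y42.8200
G01 X53.4584 Y48.7682
G01 X29.1220 Y56.2081
G01 X28.0991 Y63.4409
M5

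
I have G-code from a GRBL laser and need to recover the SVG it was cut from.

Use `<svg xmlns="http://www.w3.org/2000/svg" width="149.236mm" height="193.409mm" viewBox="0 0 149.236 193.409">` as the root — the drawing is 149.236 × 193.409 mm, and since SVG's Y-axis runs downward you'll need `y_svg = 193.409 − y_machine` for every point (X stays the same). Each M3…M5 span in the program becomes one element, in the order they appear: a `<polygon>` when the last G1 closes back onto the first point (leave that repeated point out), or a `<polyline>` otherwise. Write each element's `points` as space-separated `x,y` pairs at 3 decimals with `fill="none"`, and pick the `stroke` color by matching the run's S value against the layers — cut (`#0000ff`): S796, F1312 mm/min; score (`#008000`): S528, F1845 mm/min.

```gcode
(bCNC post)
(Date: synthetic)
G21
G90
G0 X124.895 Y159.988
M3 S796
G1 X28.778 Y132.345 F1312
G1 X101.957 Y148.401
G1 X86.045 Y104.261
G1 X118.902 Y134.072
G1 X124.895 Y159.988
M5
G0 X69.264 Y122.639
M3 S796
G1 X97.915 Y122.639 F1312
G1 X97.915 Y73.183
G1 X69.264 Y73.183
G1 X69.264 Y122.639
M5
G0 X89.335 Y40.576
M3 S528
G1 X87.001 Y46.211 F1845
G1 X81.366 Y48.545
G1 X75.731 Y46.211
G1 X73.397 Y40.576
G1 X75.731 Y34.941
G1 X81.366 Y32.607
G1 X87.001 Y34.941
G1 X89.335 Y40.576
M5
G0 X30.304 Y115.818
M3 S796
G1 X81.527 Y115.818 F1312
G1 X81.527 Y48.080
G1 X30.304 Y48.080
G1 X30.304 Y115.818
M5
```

<svg xmlns="http://www.w3.org/2000/svg" width="149.236mm" height="193.409mm" viewBox="0 0 149.236 193.409">
  <polygon points="124.895,33.421 28.778,61.064 101.957,45.008 86.045,89.148 118.902,59.337" fill="none" stroke="#0000ff"/>
  <polygon points="69.264,70.770 97.915,70.770 97.915,120.226 69.264,120.226" fill="none" stroke="#0000ff"/>
  <polygon points="89.335,152.833 87.001,147.198 81.366,144.864 75.731,147.198 73.397,152.833 75.731,158.468 81.366,160.802 87.001,158.468" fill="none" stroke="#008000"/>
  <polygon points="30.304,77.591 81.527,77.591 81.527,145.329 30.304,145.329" fill="none" stroke="#0000ff"/>
</svg>

y_svg = 193.409 − y_m.

[1] S796→`#0000ff` (cut); closed run; points: 124.895,33.421 28.778,61.064 101.957,45.008 86.045,89.148 118.902,59.337

[2] S796→`#0000ff` (cut); closed run; points: 69.264,70.770 97.915,70.770 97.915,120.226 69.264,120.226

[3] S528→`#008000` (score); closed run; points: 89.335,152.833 87.001,147.198 81.366,144.864 75.731,147.198 73.397,152.833 75.731,158.468 81.366,160.802 87.001,158.468

[4] S796→`#0000ff` (cut); closed run; points: 30.304,77.591 81.527,77.591 81.527,145.329 30.304,145.329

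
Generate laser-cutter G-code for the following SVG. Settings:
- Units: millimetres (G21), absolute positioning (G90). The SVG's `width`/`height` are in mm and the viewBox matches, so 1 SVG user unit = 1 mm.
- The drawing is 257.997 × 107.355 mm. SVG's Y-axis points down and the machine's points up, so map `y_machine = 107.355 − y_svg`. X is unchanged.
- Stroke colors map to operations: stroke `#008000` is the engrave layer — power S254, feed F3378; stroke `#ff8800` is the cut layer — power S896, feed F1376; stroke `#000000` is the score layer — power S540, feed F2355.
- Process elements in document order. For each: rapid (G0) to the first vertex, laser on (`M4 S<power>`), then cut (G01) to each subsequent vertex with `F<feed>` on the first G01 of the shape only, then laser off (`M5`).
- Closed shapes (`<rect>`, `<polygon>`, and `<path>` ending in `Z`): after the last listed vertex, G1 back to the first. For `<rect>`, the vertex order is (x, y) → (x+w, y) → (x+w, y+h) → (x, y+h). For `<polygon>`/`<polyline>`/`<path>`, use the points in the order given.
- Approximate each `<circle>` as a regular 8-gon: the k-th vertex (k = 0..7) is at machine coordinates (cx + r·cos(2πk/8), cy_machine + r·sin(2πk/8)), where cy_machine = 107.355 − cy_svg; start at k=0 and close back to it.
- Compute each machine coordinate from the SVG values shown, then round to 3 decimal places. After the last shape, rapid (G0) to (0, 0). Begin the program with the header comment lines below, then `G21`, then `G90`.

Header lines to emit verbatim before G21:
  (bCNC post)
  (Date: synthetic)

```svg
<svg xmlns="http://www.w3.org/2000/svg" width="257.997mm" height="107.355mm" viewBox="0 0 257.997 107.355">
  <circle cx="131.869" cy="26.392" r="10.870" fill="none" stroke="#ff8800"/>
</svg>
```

(bCNC post)
(Date: synthetic)
G21
G90
G0 X142.739 Y80.963
M4 S896
G01 X139.555 Y88.649 F1376
G01 X131.869 Y91.833
G01 X124.183 Y88.649
G01 X120.999 Y80.963
G01 X124.183 Y73.277
G01 X131.869 Y70.093
G01 X139.555 Y73.277
G01 X142.739 Y80.963
M5
G0 X0.000 Y0.000

1 u = 1 mm; y_m = 107.355 − y.

[1] `<circle>` circle, #ff8800→cut S896 F1376: (142.739,80.963) → (139.555,88.649) → (131.869,91.833) → (124.183,88.649) → (120.999,80.963) → (124.183,73.277) → (131.869,70.093) → (139.555,73.277) → (142.739,80.963) (closed)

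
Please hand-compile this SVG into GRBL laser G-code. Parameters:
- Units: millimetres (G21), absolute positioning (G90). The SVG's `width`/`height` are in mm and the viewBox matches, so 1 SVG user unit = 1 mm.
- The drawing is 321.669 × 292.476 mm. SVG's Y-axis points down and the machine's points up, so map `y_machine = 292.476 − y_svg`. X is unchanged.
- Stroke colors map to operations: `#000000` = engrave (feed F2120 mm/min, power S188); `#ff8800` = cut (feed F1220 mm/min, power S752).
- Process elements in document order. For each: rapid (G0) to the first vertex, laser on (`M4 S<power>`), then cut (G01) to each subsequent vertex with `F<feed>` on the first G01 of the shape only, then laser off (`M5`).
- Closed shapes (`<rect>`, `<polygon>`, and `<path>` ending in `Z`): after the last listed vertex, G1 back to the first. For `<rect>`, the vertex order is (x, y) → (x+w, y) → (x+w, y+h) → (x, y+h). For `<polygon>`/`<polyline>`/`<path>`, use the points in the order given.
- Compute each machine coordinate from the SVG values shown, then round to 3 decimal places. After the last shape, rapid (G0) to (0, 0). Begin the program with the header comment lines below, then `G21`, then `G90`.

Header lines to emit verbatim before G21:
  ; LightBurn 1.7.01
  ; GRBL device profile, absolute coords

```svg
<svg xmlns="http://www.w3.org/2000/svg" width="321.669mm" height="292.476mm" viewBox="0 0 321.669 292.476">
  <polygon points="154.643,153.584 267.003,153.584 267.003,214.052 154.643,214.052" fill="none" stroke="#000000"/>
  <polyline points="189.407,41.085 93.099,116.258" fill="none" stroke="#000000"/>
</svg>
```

viewBox `0 0 321.669 292.476` with mm width/height → 1 unit = 1 mm. Flip: y_m = 292.476 − y_svg.

**Shape 1** — `<polygon>` rectangle, stroke `#000000` → engrave (S188, F2120). Machine vertices: (154.643,138.892) → (267.003,138.892) → (267.003,78.424) → (154.643,78.424) → (154.643,138.892). Closed: final G1 returns to the first vertex.

**Shape 2** — `<polyline>` line segment, stroke `#000000` → engrave (S188, F2120). Machine vertices: (189.407,251.391) → (93.099,176.218). Open path.

; LightBurn 1.7.01
; GRBL device profile, absolute coords
G21
G90
G0 X154.643 Y138.892
M4 S188
G01 X267.003 Y138.892 F2120
G01 X267.003 Y78.424
G01 X154.643 Y78.424
G01 X154.643 Y138.892
M5
G0 X189.407 Y251.391
M4 S188
G01 X93.099 Y176.218 F2120
M5
G0 X0.000 Y0.000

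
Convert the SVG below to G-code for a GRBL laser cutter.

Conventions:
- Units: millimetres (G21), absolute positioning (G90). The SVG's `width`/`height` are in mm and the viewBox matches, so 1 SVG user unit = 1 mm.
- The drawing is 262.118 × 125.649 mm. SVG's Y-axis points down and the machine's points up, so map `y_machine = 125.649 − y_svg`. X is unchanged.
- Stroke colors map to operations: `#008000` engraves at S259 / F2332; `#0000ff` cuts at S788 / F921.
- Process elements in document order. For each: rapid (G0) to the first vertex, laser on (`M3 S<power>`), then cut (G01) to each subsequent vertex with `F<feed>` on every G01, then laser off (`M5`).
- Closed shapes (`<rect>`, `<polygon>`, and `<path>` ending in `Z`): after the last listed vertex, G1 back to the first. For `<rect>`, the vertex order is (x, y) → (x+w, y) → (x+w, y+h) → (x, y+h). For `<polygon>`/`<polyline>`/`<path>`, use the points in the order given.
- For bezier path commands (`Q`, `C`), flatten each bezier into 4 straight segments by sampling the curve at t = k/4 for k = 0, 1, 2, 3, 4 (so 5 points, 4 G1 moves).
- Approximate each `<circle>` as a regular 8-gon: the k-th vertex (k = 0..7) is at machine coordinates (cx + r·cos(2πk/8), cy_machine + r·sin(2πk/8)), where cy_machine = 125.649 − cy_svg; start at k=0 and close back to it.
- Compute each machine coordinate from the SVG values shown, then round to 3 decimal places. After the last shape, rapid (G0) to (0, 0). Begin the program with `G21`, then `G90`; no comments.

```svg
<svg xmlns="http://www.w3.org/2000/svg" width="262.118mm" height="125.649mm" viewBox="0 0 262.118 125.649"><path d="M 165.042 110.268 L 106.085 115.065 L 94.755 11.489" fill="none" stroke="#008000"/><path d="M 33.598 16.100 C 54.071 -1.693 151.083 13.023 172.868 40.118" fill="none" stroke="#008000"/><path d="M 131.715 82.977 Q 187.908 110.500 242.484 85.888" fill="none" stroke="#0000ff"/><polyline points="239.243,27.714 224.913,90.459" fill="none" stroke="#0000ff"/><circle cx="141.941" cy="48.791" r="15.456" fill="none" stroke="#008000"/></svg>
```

G21
G90
G0 X165.042 Y15.381
M3 S259
G01 X106.085 Y10.584 F2332
G01 X94.755 Y114.160 F2332
M5
G0 X33.598 Y109.549
M3 S259
G01 X60.932 Y117.113 F2332
G01 X102.741 Y114.373 F2332
G01 X144.796 Y103.217 F2332
G01 X172.868 Y85.531 F2332
M5
G0 X131.715 Y42.672
M3 S788
G01 X159.710 Y32.169 F921
G01 X187.504 Y28.183 F921
G01 X215.095 Y30.713 F921
G01 X242.484 Y39.761 F921
M5
G0 X239.243 Y97.935
M3 S788
G01 X224.913 Y35.190 F921
M5
G0 X157.397 Y76.858
M3 S259
G01 X152.870 Y87.787 F2332
G01 X141.941 Y92.314 F2332
G01 X131.012 Y87.787 F2332
G01 X126.485 Y76.858 F2332
G01 X131.012 Y65.929 F2332
G01 X141.941 Y61.402 F2332
G01 X152.870 Y65.929 F2332
G01 X157.397 Y76.858 F2332
M5
G0 X0.000 Y0.000

viewBox `0 0 262.118 125.649` with mm width/height → 1 unit = 1 mm. Flip: y_m = 125.649 − y_svg.

**Shape 1** — `<path>` open polyline, stroke `#008000` → engrave (S259, F2332). Machine vertices: (165.042,15.381) → (106.085,10.584) → (94.755,114.160). Open path.

**Shape 2** — `<path>` cubic bezier, stroke `#008000` → engrave (S259, F2332). Control points (SVG): P0=(33.598,16.100), P1=(54.071,-1.693), P2=(151.083,13.023), P3=(172.868,40.118); sampled at t=k/4. Machine vertices: (33.598,109.549) → (60.932,117.113) → (102.741,114.373) → (144.796,103.217) → (172.868,85.531). Open path.

**Shape 3** — `<path>` quadratic bezier, stroke `#0000ff` → cut (S788, F921). Control points (SVG): P0=(131.715,82.977), P1=(187.908,110.500), P2=(242.484,85.888); sampled at t=k/4. Machine vertices: (131.715,42.672) → (159.710,32.169) → (187.504,28.183) → (215.095,30.713) → (242.484,39.761). Open path.

**Shape 4** — `<polyline>` line segment, stroke `#0000ff` → cut (S788, F921). Machine vertices: (239.243,97.935) → (224.913,35.190). Open path.

**Shape 5** — `<circle>` circle, stroke `#008000` → engrave (S259, F2332). Machine vertices: (157.397,76.858) → (152.870,87.787) → (141.941,92.314) → (131.012,87.787) → (126.485,76.858) → (131.012,65.929) → (141.941,61.402) → (152.870,65.929) → (157.397,76.858). Closed: final G1 returns to the first vertex.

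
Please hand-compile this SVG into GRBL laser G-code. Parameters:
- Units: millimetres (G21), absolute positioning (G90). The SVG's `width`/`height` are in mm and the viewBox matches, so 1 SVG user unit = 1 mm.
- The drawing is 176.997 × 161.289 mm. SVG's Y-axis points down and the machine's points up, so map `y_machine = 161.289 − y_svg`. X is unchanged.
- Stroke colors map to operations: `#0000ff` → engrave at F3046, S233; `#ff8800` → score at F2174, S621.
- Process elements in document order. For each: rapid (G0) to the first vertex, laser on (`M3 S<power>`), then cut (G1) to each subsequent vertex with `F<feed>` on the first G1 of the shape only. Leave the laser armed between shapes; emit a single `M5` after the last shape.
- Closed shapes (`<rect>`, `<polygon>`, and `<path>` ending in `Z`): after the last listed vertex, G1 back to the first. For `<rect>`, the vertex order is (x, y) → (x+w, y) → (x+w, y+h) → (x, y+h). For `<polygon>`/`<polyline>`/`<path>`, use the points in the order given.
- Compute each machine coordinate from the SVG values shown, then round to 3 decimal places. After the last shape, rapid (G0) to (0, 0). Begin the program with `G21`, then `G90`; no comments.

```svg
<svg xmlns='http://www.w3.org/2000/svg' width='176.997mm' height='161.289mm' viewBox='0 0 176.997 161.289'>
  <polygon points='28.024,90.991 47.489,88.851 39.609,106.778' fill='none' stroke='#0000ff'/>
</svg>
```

1 u = 1 mm; y_m = 161.289 − y.

[1] `<polygon>` regular polygon, #0000ff→engrave S233 F3046: (28.024,70.298) → (47.489,72.438) → (39.609,54.511) → (28.024,70.298) (closed)

G21
G90
G0 X28.024 Y70.298
M3 S233
G1 X47.489 Y72.438 F3046
G1 X39.609 Y54.511
G1 X28.024 Y70.298
M5
G0 X0.000 Y0.000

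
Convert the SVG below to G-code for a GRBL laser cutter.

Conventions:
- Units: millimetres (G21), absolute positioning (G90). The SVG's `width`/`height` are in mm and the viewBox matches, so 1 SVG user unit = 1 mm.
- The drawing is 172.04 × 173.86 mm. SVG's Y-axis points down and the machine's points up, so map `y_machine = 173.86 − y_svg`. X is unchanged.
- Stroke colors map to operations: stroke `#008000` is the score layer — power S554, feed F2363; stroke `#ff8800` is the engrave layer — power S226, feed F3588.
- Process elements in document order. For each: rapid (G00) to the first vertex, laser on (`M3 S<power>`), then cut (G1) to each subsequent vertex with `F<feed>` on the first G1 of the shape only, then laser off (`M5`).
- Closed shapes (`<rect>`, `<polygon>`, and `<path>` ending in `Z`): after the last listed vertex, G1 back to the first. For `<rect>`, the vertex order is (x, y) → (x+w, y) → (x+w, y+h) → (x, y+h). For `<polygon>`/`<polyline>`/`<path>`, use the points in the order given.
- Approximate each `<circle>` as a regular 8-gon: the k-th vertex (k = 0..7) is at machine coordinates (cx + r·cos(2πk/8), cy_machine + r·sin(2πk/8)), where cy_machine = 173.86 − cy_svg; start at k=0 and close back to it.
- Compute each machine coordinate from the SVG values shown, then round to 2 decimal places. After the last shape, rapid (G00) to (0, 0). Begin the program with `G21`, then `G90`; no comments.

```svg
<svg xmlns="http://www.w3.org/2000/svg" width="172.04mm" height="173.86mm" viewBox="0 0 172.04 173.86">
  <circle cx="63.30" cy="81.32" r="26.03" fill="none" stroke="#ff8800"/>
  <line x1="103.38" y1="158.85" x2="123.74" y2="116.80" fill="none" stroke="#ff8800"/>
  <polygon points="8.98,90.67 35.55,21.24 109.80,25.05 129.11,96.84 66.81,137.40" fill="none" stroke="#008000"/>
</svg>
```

Since the viewBox matches the mm dimensions, user units are millimetres directly. The only transform is the Y-flip y_m = 173.86 − y_svg.

Shape 1 is a circle drawn with `<circle>`. Its stroke #ff8800 means engrave at S226, F3588. After flipping Y the toolpath is (89.33,92.54) → (81.71,110.95) → (63.30,118.57) → (44.89,110.95) → (37.27,92.54) → (44.89,74.13) → (63.30,66.51) → (81.71,74.13) → (89.33,92.54), returning to the start.

Shape 2 is a line segment drawn with `<line>`. Its stroke #ff8800 means engrave at S226, F3588. After flipping Y the toolpath is (103.38,15.01) → (123.74,57.06).

Shape 3 is a regular polygon drawn with `<polygon>`. Its stroke #008000 means score at S554, F2363. After flipping Y the toolpath is (8.98,83.19) → (35.55,152.62) → (109.80,148.81) → (129.11,77.02) → (66.81,36.46) → (8.98,83.19), returning to the start.

G21
G90
G00 X89.33 Y92.54
M3 S226
G1 X81.71 Y110.95 F3588
G1 X63.30 Y118.57
G1 X44.89 Y110.95
G1 X37.27 Y92.54
G1 X44.89 Y74.13
G1 X63.30 Y66.51
G1 X81.71 Y74.13
G1 X89.33 Y92.54
M5
G00 X103.38 Y15.01
M3 S226
G1 X123.74 Y57.06 F3588
M5
G00 X8.98 Y83.19
M3 S554
G1 X35.55 Y152.62 F2363
G1 X109.80 Y148.81
G1 X129.11 Y77.02
G1 X66.81 Y36.46
G1 X8.98 Y83.19
M5
G00 X0.00 Y0.00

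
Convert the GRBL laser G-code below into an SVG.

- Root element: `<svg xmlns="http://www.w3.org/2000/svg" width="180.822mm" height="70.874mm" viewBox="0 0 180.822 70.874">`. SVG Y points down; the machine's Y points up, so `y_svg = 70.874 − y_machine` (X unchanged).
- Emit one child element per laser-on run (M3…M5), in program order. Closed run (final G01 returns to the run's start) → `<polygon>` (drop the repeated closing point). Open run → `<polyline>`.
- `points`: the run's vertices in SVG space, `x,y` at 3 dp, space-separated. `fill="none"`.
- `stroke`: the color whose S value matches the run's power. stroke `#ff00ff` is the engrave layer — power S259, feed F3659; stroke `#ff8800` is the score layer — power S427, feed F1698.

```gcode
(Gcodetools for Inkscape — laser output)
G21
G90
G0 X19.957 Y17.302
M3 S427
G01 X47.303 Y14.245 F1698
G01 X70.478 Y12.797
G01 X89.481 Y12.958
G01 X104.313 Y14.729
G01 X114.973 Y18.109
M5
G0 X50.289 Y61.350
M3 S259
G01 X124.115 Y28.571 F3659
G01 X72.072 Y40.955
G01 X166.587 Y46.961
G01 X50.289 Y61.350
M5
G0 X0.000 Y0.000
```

y_svg = 70.874 − y_m.

[1] S427→`#ff8800` (score); open run; points: 19.957,53.572 47.303,56.629 70.478,58.077 89.481,57.916 104.313,56.145 114.973,52.765

[2] S259→`#ff00ff` (engrave); closed run; points: 50.289,9.524 124.115,42.303 72.072,29.919 166.587,23.913

<svg xmlns="http://www.w3.org/2000/svg" width="180.822mm" height="70.874mm" viewBox="0 0 180.822 70.874">
  <polyline points="19.957,53.572 47.303,56.629 70.478,58.077 89.481,57.916 104.313,56.145 114.973,52.765" fill="none" stroke="#ff8800"/>
  <polygon points="50.289,9.524 124.115,42.303 72.072,29.919 166.587,23.913" fill="none" stroke="#ff00ff"/>
</svg>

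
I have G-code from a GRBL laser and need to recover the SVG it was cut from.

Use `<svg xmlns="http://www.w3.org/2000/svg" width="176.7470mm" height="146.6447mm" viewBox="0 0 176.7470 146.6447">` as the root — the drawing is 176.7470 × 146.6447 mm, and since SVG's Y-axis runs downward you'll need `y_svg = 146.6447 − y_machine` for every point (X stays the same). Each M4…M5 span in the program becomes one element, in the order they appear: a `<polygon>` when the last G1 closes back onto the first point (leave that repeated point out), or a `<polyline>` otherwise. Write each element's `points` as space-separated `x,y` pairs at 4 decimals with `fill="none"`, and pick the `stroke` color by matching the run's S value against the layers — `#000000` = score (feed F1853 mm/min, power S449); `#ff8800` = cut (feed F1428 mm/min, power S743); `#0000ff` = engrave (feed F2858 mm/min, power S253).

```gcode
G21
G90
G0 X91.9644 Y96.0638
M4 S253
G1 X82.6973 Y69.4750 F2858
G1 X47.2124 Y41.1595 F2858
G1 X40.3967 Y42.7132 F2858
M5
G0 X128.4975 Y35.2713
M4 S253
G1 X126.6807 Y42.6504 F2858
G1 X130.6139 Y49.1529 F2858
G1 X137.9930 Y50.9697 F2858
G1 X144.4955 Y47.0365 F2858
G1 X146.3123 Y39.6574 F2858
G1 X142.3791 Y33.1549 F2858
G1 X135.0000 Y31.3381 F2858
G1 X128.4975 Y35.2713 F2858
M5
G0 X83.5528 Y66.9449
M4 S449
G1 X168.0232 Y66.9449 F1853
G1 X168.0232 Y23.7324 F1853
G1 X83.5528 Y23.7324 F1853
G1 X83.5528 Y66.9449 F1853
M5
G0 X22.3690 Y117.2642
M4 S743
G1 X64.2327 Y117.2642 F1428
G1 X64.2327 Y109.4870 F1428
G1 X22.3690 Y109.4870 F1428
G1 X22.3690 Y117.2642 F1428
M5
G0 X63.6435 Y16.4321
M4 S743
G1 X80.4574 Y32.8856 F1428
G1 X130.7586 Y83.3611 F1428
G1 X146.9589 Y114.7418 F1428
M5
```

Machine Y-up, SVG Y-down with viewBox height 146.6447, so y_svg = 146.6447 − y_machine; X carries over.

Run 1: power S253 maps to stroke `#0000ff` (engrave). The run is open, so emit a `<polyline>` with points (Y-flipped): 91.9644,50.5809 82.6973,77.1697 47.2124,105.4852 40.3967,103.9315.

Run 2: power S253 maps to stroke `#0000ff` (engrave). The run returns to its start, so emit a `<polygon>` with points (Y-flipped): 128.4975,111.3734 126.6807,103.9943 130.6139,97.4918 137.9930,95.6750 144.4955,99.6082 146.3123,106.9873 142.3791,113.4898 135.0000,115.3066.

Run 3: S449 ⇒ score layer `#000000`. The run returns to its start, so emit a `<polygon>` with points (Y-flipped): 83.5528,79.6998 168.0232,79.6998 168.0232,122.9123 83.5528,122.9123.

Run 4: S743 ⇒ cut layer `#ff8800`. The run returns to its start, so emit a `<polygon>` with points (Y-flipped): 22.3690,29.3805 64.2327,29.3805 64.2327,37.1577 22.3690,37.1577.

Run 5: S743 ⇒ cut layer `#ff8800`. The run is open, so emit a `<polyline>` with points (Y-flipped): 63.6435,130.2126 80.4574,113.7591 130.7586,63.2836 146.9589,31.9029.

<svg xmlns="http://www.w3.org/2000/svg" width="176.7470mm" height="146.6447mm" viewBox="0 0 176.7470 146.6447">
  <polyline points="91.9644,50.5809 82.6973,77.1697 47.2124,105.4852 40.3967,103.9315" fill="none" stroke="#0000ff"/>
  <polygon points="128.4975,111.3734 126.6807,103.9943 130.6139,97.4918 137.9930,95.6750 144.4955,99.6082 146.3123,106.9873 142.3791,113.4898 135.0000,115.3066" fill="none" stroke="#0000ff"/>
  <polygon points="83.5528,79.6998 168.0232,79.6998 168.0232,122.9123 83.5528,122.9123" fill="none" stroke="#000000"/>
  <polygon points="22.3690,29.3805 64.2327,29.3805 64.2327,37.1577 22.3690,37.1577" fill="none" stroke="#ff8800"/>
  <polyline points="63.6435,130.2126 80.4574,113.7591 130.7586,63.2836 146.9589,31.9029" fill="none" stroke="#ff8800"/>
</svg>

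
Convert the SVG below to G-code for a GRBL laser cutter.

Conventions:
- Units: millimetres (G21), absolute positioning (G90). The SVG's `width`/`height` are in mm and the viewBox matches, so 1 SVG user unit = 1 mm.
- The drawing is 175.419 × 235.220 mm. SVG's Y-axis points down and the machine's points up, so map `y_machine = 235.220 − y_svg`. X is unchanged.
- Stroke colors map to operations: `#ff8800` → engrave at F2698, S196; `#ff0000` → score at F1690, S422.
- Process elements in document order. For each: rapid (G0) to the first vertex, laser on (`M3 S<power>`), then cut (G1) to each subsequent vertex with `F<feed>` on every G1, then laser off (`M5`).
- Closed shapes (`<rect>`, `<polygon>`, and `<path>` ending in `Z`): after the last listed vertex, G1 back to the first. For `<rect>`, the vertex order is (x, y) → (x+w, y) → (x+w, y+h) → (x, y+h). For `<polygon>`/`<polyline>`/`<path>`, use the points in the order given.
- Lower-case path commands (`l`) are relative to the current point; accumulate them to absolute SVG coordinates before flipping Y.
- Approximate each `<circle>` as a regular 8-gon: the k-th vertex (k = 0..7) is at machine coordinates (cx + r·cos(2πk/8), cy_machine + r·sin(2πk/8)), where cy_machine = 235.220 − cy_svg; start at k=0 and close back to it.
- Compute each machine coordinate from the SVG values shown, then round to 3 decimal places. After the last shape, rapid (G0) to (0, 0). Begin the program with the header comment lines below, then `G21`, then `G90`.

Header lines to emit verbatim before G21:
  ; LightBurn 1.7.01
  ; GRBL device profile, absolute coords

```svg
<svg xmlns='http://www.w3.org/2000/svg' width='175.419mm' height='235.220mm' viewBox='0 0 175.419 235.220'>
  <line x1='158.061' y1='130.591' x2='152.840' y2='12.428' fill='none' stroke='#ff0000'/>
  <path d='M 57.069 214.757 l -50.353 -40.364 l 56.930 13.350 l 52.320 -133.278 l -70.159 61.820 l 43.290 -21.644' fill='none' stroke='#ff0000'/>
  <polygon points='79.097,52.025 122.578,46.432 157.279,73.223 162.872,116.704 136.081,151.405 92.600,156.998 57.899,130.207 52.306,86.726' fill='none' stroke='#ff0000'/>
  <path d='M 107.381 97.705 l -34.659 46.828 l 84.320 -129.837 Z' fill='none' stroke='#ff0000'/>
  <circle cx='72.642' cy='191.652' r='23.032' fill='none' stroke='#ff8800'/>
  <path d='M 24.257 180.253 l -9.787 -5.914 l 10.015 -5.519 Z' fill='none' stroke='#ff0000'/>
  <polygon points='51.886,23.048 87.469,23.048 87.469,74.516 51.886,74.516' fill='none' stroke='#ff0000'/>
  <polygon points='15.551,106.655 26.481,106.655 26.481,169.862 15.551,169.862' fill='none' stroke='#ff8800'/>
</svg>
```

; LightBurn 1.7.01
; GRBL device profile, absolute coords
G21
G90
G0 X158.061 Y104.629
M3 S422
G1 X152.840 Y222.792 F1690
M5
G0 X57.069 Y20.463
M3 S422
G1 X6.716 Y60.827 F1690
G1 X63.646 Y47.477 F1690
G1 X115.966 Y180.755 F1690
G1 X45.807 Y118.935 F1690
G1 X89.097 Y140.579 F1690
M5
G0 X79.097 Y183.195
M3 S422
G1 X122.578 Y188.788 F1690
G1 X157.279 Y161.997 F1690
G1 X162.872 Y118.516 F1690
G1 X136.081 Y83.815 F1690
G1 X92.600 Y78.222 F1690
G1 X57.899 Y105.013 F1690
G1 X52.306 Y148.494 F1690
G1 X79.097 Y183.195 F1690
M5
G0 X107.381 Y137.515
M3 S422
G1 X72.722 Y90.687 F1690
G1 X157.042 Y220.524 F1690
G1 X107.381 Y137.515 F1690
M5
G0 X95.674 Y43.568
M3 S196
G1 X88.928 Y59.854 F2698
G1 X72.642 Y66.600 F2698
G1 X56.356 Y59.854 F2698
G1 X49.610 Y43.568 F2698
G1 X56.356 Y27.282 F2698
G1 X72.642 Y20.536 F2698
G1 X88.928 Y27.282 F2698
G1 X95.674 Y43.568 F2698
M5
G0 X24.257 Y54.967
M3 S422
G1 X14.470 Y60.881 F1690
G1 X24.485 Y66.400 F1690
G1 X24.257 Y54.967 F1690
M5
G0 X51.886 Y212.172
M3 S422
G1 X87.469 Y212.172 F1690
G1 X87.469 Y160.704 F1690
G1 X51.886 Y160.704 F1690
G1 X51.886 Y212.172 F1690
M5
G0 X15.551 Y128.565
M3 S196
G1 X26.481 Y128.565 F2698
G1 X26.481 Y65.358 F2698
G1 X15.551 Y65.358 F2698
G1 X15.551 Y128.565 F2698
M5
G0 X0.000 Y0.000

viewBox `0 0 175.419 235.220` with mm width/height → 1 unit = 1 mm. Flip: y_m = 235.220 − y_svg.

**Shape 1** — `<line>` line segment, stroke `#ff0000` → score (S422, F1690). Machine vertices: (158.061,104.629) → (152.840,222.792). Open path.

**Shape 2** — `<path>` open polyline, stroke `#ff0000` → score (S422, F1690). Machine vertices: (57.069,20.463) → (6.716,60.827) → (63.646,47.477) → (115.966,180.755) → (45.807,118.935) → (89.097,140.579). Open path.

**Shape 3** — `<polygon>` regular polygon, stroke `#ff0000` → score (S422, F1690). Machine vertices: (79.097,183.195) → (122.578,188.788) → (157.279,161.997) → (162.872,118.516) → (136.081,83.815) → (92.600,78.222) → (57.899,105.013) → (52.306,148.494) → (79.097,183.195). Closed: final G1 returns to the first vertex.

**Shape 4** — `<path>` closed polygon, stroke `#ff0000` → score (S422, F1690). Machine vertices: (107.381,137.515) → (72.722,90.687) → (157.042,220.524) → (107.381,137.515). Closed: final G1 returns to the first vertex.

**Shape 5** — `<circle>` circle, stroke `#ff8800` → engrave (S196, F2698). Machine vertices: (95.674,43.568) → (88.928,59.854) → (72.642,66.600) → (56.356,59.854) → (49.610,43.568) → (56.356,27.282) → (72.642,20.536) → (88.928,27.282) → (95.674,43.568). Closed: final G1 returns to the first vertex.

**Shape 6** — `<path>` regular polygon, stroke `#ff0000` → score (S422, F1690). Machine vertices: (24.257,54.967) → (14.470,60.881) → (24.485,66.400) → (24.257,54.967). Closed: final G1 returns to the first vertex.

**Shape 7** — `<polygon>` rectangle, stroke `#ff0000` → score (S422, F1690). Machine vertices: (51.886,212.172) → (87.469,212.172) → (87.469,160.704) → (51.886,160.704) → (51.886,212.172). Closed: final G1 returns to the first vertex.

**Shape 8** — `<polygon>` rectangle, stroke `#ff8800` → engrave (S196, F2698). Machine vertices: (15.551,128.565) → (26.481,128.565) → (26.481,65.358) → (15.551,65.358) → (15.551,128.565). Closed: final G1 returns to the first vertex.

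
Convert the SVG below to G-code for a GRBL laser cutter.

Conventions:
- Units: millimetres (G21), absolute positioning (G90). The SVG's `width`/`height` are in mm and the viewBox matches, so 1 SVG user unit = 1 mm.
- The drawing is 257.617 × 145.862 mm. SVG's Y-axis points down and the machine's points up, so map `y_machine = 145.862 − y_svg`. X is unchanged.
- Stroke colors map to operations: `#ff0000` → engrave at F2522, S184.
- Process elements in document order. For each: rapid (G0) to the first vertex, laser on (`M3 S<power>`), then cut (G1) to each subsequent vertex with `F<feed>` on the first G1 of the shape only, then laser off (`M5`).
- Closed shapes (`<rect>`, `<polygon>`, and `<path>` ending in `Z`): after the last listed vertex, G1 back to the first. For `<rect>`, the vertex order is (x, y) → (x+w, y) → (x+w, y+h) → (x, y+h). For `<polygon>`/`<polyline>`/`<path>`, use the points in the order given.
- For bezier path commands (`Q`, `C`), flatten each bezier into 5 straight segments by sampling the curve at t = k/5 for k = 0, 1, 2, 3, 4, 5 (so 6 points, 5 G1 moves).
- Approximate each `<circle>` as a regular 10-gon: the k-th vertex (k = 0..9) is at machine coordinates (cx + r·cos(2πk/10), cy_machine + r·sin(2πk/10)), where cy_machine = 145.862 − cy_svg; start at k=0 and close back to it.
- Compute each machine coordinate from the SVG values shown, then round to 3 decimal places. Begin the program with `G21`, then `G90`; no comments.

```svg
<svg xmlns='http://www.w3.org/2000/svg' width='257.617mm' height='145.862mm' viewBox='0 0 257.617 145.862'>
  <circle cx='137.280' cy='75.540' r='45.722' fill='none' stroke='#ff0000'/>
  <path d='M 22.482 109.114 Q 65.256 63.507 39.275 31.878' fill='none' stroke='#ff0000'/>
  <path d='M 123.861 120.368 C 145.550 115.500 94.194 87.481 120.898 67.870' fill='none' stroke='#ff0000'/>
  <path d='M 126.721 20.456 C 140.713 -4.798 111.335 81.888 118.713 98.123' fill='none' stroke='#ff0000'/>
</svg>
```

viewBox `0 0 257.617 145.862` with mm width/height → 1 unit = 1 mm. Flip: y_m = 145.862 − y_svg.

**Shape 1** — `<circle>` circle, stroke `#ff0000` → engrave (S184, F2522). Machine vertices: (183.002,70.322) → (174.270,97.197) → (151.409,113.806) → (123.151,113.806) → (100.290,97.197) → (91.558,70.322) → (100.290,43.447) → (123.151,26.838) → (151.409,26.838) → (174.270,43.447) → (183.002,70.322). Closed: final G1 returns to the first vertex.

**Shape 2** — `<path>` quadratic bezier, stroke `#ff0000` → engrave (S184, F2522). Control points (SVG): P0=(22.482,109.114), P1=(65.256,63.507), P2=(39.275,31.878); sampled at t=k/5. Machine vertices: (22.482,36.748) → (36.841,54.432) → (45.700,70.997) → (49.059,86.444) → (46.917,100.773) → (39.275,113.984). Open path.

**Shape 3** — `<path>` cubic bezier, stroke `#ff0000` → engrave (S184, F2522). Control points (SVG): P0=(123.861,120.368), P1=(145.550,115.500), P2=(94.194,87.481), P3=(120.898,67.870); sampled at t=k/5. Machine vertices: (123.861,25.494) → (129.318,30.940) → (124.497,40.428) → (116.651,52.443) → (113.034,65.469) → (120.898,77.992). Open path.

**Shape 4** — `<path>` cubic bezier, stroke `#ff0000` → engrave (S184, F2522). Control points (SVG): P0=(126.721,20.456), P1=(140.713,-4.798), P2=(111.335,81.888), P3=(118.713,98.123); sampled at t=k/5. Machine vertices: (126.721,125.406) → (130.553,128.585) → (127.822,113.653) → (122.374,89.364) → (118.056,64.475) → (118.713,47.739). Open path.

G21
G90
G0 X183.002 Y70.322
M3 S184
G1 X174.270 Y97.197 F2522
G1 X151.409 Y113.806
G1 X123.151 Y113.806
G1 X100.290 Y97.197
G1 X91.558 Y70.322
G1 X100.290 Y43.447
G1 X123.151 Y26.838
G1 X151.409 Y26.838
G1 X174.270 Y43.447
G1 X183.002 Y70.322
M5
G0 X22.482 Y36.748
M3 S184
G1 X36.841 Y54.432 F2522
G1 X45.700 Y70.997
G1 X49.059 Y86.444
G1 X46.917 Y100.773
G1 X39.275 Y113.984
M5
G0 X123.861 Y25.494
M3 S184
G1 X129.318 Y30.940 F2522
G1 X124.497 Y40.428
G1 X116.651 Y52.443
G1 X113.034 Y65.469
G1 X120.898 Y77.992
M5
G0 X126.721 Y125.406
M3 S184
G1 X130.553 Y128.585 F2522
G1 X127.822 Y113.653
G1 X122.374 Y89.364
G1 X118.056 Y64.475
G1 X118.713 Y47.739
M5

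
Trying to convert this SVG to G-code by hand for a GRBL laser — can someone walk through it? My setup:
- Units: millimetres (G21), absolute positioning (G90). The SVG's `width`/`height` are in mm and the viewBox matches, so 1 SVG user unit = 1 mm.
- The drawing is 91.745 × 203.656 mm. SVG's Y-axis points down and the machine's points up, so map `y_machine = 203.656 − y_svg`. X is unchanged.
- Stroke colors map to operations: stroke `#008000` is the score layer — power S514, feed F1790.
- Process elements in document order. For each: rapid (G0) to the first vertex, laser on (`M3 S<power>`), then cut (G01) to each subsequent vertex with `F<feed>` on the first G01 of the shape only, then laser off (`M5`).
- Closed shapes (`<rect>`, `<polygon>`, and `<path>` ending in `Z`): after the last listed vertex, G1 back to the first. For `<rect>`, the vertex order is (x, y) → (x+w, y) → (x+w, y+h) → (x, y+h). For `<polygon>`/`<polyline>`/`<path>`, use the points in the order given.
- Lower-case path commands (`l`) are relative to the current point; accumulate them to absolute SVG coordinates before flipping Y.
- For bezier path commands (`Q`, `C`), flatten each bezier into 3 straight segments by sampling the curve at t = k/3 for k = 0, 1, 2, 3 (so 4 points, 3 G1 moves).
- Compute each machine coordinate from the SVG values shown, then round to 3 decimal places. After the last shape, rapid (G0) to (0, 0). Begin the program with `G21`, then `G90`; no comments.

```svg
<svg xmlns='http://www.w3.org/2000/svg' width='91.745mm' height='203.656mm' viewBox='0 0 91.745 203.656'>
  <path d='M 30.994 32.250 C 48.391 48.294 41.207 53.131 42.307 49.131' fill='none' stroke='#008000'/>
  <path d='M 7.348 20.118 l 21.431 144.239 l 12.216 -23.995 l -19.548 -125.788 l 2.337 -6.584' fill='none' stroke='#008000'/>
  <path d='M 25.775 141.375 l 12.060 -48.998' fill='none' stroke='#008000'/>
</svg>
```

G21
G90
G0 X30.994 Y171.406
M3 S514
G01 X41.415 Y159.010 F1790
G01 X42.751 Y153.558
G01 X42.307 Y154.525
M5
G0 X7.348 Y183.538
M3 S514
G01 X28.779 Y39.299 F1790
G01 X40.995 Y63.294
G01 X21.447 Y189.082
G01 X23.784 Y195.666
M5
G0 X25.775 Y62.281
M3 S514
G01 X37.835 Y111.279 F1790
M5
G0 X0.000 Y0.000

1 u = 1 mm; y_m = 203.656 − y.

[1] `<path>` cubic bezier, #008000→score S514 F1790: (30.994,171.406) → (41.415,159.010) → (42.751,153.558) → (42.307,154.525)

[2] `<path>` open polyline, #008000→score S514 F1790: (7.348,183.538) → (28.779,39.299) → (40.995,63.294) → (21.447,189.082) → (23.784,195.666)

[3] `<path>` line segment, #008000→score S514 F1790: (25.775,62.281) → (37.835,111.279)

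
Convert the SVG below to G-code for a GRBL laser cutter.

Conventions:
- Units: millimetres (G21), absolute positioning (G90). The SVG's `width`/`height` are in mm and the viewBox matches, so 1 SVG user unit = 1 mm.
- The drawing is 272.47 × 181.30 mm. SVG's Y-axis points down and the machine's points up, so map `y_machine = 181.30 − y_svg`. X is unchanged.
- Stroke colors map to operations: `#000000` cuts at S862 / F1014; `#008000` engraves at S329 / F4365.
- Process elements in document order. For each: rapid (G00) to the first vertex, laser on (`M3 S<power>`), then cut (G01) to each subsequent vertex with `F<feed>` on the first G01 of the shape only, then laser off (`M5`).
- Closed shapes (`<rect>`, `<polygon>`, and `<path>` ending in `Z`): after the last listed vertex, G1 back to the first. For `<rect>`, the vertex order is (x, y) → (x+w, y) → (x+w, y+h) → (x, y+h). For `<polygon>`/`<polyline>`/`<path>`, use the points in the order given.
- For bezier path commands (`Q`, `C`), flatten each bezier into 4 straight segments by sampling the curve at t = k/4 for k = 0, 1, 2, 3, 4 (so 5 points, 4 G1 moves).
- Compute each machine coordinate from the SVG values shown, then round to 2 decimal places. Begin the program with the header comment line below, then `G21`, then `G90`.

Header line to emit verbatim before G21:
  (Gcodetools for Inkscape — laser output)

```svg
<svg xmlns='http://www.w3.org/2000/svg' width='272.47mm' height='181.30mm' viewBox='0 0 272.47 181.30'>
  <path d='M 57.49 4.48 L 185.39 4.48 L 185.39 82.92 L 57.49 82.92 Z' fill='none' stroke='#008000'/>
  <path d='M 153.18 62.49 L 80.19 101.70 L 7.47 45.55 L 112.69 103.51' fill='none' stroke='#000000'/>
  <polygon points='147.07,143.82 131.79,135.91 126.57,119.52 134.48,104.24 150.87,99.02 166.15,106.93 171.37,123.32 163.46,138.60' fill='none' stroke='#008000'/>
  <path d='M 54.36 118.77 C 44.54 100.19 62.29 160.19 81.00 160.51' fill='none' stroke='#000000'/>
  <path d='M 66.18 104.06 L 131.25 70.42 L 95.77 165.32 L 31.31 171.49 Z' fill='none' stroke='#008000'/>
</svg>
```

(Gcodetools for Inkscape — laser output)
G21
G90
G00 X57.49 Y176.82
M3 S329
G01 X185.39 Y176.82 F4365
G01 X185.39 Y98.38
G01 X57.49 Y98.38
G01 X57.49 Y176.82
M5
G00 X153.18 Y118.81
M3 S862
G01 X80.19 Y79.60 F1014
G01 X7.47 Y135.75
G01 X112.69 Y77.79
M5
G00 X147.07 Y37.48
M3 S329
G01 X131.79 Y45.39 F4365
G01 X126.57 Y61.78
G01 X134.48 Y77.06
G01 X150.87 Y82.28
G01 X166.15 Y74.37
G01 X171.37 Y57.98
G01 X163.46 Y42.70
G01 X147.07 Y37.48
M5
G00 X54.36 Y62.53
M3 S862
G01 X51.75 Y63.89 F1014
G01 X56.98 Y48.75
G01 X67.56 Y30.06
G01 X81.00 Y20.79
M5
G00 X66.18 Y77.24
M3 S329
G01 X131.25 Y110.88 F4365
G01 X95.77 Y15.98
G01 X31.31 Y9.81
G01 X66.18 Y77.24
M5

1 u = 1 mm; y_m = 181.30 − y.

[1] `<path>` rectangle, #008000→engrave S329 F4365: (57.49,176.82) → (185.39,176.82) → (185.39,98.38) → (57.49,98.38) → (57.49,176.82) (closed)

[2] `<path>` open polyline, #000000→cut S862 F1014: (153.18,118.81) → (80.19,79.60) → (7.47,135.75) → (112.69,77.79)

[3] `<polygon>` regular polygon, #008000→engrave S329 F4365: (147.07,37.48) → (131.79,45.39) → (126.57,61.78) → (134.48,77.06) → (150.87,82.28) → (166.15,74.37) → (171.37,57.98) → (163.46,42.70) → (147.07,37.48) (closed)

[4] `<path>` cubic bezier, #000000→cut S862 F1014: (54.36,62.53) → (51.75,63.89) → (56.98,48.75) → (67.56,30.06) → (81.00,20.79)

[5] `<path>` closed polygon, #008000→engrave S329 F4365: (66.18,77.24) → (131.25,110.88) → (95.77,15.98) → (31.31,9.81) → (66.18,77.24) (closed)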